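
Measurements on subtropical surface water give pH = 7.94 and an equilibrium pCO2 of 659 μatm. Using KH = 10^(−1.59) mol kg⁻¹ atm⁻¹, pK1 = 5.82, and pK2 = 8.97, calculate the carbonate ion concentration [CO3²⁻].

[CO2*] = KH · pCO2 = 10^(−1.59) × 659×10^-6 = 1.694×10^-5 mol/kg
α₀ = 1/(1 + K1/[H⁺] + K1K2/[H⁺]²) = 1/(1 + 10^+2.12 + 10^+1.09) = 0.006890
DIC = [CO2*]/α₀ = 1.694×10^-5 / 0.006890 = 2.458 mmol/kg
[CO3²⁻] = α₂·DIC; α₂ = 0.08477, so [CO3²⁻] = 0.08477 × 2.458 = 0.208 mmol/kg

[CO3²⁻] = 0.208 mmol/kg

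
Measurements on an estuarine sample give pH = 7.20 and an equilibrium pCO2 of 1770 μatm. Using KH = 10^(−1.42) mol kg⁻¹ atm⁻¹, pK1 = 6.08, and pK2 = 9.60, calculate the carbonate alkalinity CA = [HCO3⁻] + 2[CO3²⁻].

CA = 0.894 mmol/kg

[CO2*] = KH · pCO2 = 10^(−1.42) × 1770×10^-6 = 6.729×10^-5 mol/kg
α₀ = 1/(1 + K1/[H⁺] + K1K2/[H⁺]²) = 1/(1 + 10^+1.12 + 10^-1.28) = 0.07025
DIC = [CO2*]/α₀ = 6.729×10^-5 / 0.07025 = 0.9579 mmol/kg
CA = (α₁ + 2α₂)·DIC = (0.9261 + 2×0.003687) × 0.9579 = 0.894 mmol/kg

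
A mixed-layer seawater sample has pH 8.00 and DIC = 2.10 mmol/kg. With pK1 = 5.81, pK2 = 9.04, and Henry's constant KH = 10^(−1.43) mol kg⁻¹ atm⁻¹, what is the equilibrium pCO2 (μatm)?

α₀ = 1 / (1 + K1/[H⁺] + K1K2/[H⁺]²) = 1 / (1 + 10^+2.19 + 10^+1.15)
   = 1 / (1 + 154.88 + 14.125) = 1/170.01 = 0.005882
[CO2*] = α₀ × DIC = 0.005882 × 2.10 = 0.01235 mmol/kg = 12.35 μmol/kg
pCO2 = [CO2*]/KH = 1.235×10^-5 / 3.715×10^-2 = 332 μatm

pCO2 = 332 μatm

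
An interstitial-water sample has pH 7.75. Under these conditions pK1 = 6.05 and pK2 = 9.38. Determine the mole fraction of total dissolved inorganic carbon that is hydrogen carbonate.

α₁ = 0.958

α₁ = 1 / (1 + [H⁺]/K1 + K2/[H⁺]) = 1 / (1 + 10^-1.70 + 10^-1.63)
   = 1 / (1 + 0.019953 + 0.023442) = 1/1.0434 = 0.9584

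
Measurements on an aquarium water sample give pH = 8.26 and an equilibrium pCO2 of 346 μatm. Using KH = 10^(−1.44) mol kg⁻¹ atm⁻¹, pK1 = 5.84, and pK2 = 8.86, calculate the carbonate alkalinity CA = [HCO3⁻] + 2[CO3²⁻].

CA = 4.96 mmol/kg

[CO2*] = KH · pCO2 = 10^(−1.44) × 346×10^-6 = 1.256×10^-5 mol/kg
α₀ = 1/(1 + K1/[H⁺] + K1K2/[H⁺]²) = 1/(1 + 10^+2.42 + 10^+1.82) = 0.003029
DIC = [CO2*]/α₀ = 1.256×10^-5 / 0.003029 = 4.147 mmol/kg
CA = (α₁ + 2α₂)·DIC = (0.7968 + 2×0.2002) × 4.147 = 4.96 mmol/kg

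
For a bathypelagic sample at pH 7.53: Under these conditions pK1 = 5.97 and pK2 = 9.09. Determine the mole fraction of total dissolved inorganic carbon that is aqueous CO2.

α₀ = 1 / (1 + K1/[H⁺] + K1K2/[H⁺]²) = 1 / (1 + 10^+1.56 + 10^+0.00)
   = 1 / (1 + 36.308 + 1.0000) = 1/38.308 = 0.02610

α₀ = 0.0261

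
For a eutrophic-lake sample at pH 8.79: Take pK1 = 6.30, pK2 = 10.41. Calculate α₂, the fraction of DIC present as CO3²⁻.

α₂ = 1 / (1 + [H⁺]/K2 + [H⁺]²/(K1K2)) = 1 / (1 + 10^+1.62 + 10^-0.87)
   = 1 / (1 + 41.687 + 0.13490) = 1/42.822 = 0.02335

α₂ = 0.0234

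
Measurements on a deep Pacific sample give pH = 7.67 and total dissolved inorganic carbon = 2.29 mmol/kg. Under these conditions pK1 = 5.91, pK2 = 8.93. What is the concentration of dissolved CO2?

α₀ = 1 / (1 + K1/[H⁺] + K1K2/[H⁺]²) = 1 / (1 + 10^+1.76 + 10^+0.50)
   = 1 / (1 + 57.544 + 3.1623) = 1/61.706 = 0.01621
[CO2*] = α₀ × DIC = 0.01621 × 2.29 = 0.0371 mmol/kg

[CO2*] = 0.0371 mmol/kg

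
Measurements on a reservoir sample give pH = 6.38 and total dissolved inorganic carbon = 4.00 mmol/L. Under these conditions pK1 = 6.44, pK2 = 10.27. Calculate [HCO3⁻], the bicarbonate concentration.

α₁ = 1 / (1 + [H⁺]/K1 + K2/[H⁺]) = 1 / (1 + 10^+0.06 + 10^-3.89)
   = 1 / (1 + 1.1482 + 0.00012882) = 1/2.1483 = 0.4655
[HCO3⁻] = α₁ × DIC = 0.4655 × 4.00 = 1.86 mmol/L

[HCO3⁻] = 1.86 mmol/L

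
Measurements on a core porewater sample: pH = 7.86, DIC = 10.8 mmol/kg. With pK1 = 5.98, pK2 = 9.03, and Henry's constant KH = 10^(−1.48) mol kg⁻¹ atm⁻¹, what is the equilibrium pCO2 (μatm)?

α₀ = 1 / (1 + K1/[H⁺] + K1K2/[H⁺]²) = 1 / (1 + 10^+1.88 + 10^+0.71)
   = 1 / (1 + 75.858 + 5.1286) = 1/81.986 = 0.01220
[CO2*] = α₀ × DIC = 0.01220 × 10.8 = 0.1317 mmol/kg
pCO2 = [CO2*]/KH = 1.317×10^-4 / 3.311×10^-2 = 3980 μatm

pCO2 = 3980 μatm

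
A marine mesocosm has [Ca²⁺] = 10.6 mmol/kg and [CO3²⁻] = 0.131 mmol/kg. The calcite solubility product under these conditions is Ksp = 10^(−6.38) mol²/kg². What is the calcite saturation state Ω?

Ksp = 10^(−6.38) = 4.169×10^-7
Ω = [Ca²⁺][CO3²⁻]/Ksp = (10.6×10^-3)(0.131×10^-3) / 4.169×10^-7 = 3.33

Ω = 3.33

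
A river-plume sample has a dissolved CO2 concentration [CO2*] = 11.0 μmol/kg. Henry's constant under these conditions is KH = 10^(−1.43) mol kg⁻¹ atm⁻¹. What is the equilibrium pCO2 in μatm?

KH = 10^(−1.43) = 3.715×10^-2 mol kg⁻¹ atm⁻¹
pCO2 = [CO2*]/KH = 11.0×10^-6 / 3.715×10^-2 = 2.96×10^-4 atm = 296 μatm

pCO2 = 296 μatm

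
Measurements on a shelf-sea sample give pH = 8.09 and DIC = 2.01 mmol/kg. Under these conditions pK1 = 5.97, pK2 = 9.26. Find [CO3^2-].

[CO3²⁻] = 0.126 mmol/kg

α₂ = 1 / (1 + [H⁺]/K2 + [H⁺]²/(K1K2)) = 1 / (1 + 10^+1.17 + 10^-0.95)
   = 1 / (1 + 14.791 + 0.11220) = 1/15.903 = 0.06288
[CO3²⁻] = α₂ × DIC = 0.06288 × 2.01 = 0.126 mmol/kg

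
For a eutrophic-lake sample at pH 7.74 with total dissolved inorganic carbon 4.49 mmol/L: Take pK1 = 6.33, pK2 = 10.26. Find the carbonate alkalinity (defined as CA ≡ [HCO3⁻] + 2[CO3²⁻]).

CA = 4.34 mmol/L

CA = [HCO3⁻] + 2[CO3²⁻] = (α₁ + 2α₂)·DIC
At pH 7.74: [H⁺]/K1 = 10^-1.41 = 0.038905, K2/[H⁺] = 10^-2.52 = 0.0030200
α₁ = 1/(1 + 0.038905 + 0.0030200) = 1/1.0419 = 0.9598; α₂ = α₁·K2/[H⁺] = 0.002898
α₁ + 2α₂ = 0.9656
CA = 0.9656 × 4.49 = 4.34 mmol/L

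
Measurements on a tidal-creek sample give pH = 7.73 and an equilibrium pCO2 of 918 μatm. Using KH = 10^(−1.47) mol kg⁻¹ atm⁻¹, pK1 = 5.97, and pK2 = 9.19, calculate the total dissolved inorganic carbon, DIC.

DIC = 1.88 mmol/kg

[CO2*] = KH · pCO2 = 10^(−1.47) × 918×10^-6 = 3.111×10^-5 mol/kg
α₀ = 1/(1 + K1/[H⁺] + K1K2/[H⁺]²) = 1/(1 + 10^+1.76 + 10^+0.30) = 0.01652
DIC = [CO2*]/α₀ = 3.111×10^-5 / 0.01652 = 1.88 mmol/kg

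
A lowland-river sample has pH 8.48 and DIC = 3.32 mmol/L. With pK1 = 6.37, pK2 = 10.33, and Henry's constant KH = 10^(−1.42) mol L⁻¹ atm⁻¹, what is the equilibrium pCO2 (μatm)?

pCO2 = 663 μatm

α₀ = 1 / (1 + K1/[H⁺] + K1K2/[H⁺]²) = 1 / (1 + 10^+2.11 + 10^+0.26)
   = 1 / (1 + 128.82 + 1.8197) = 1/131.64 = 0.007596
[CO2*] = α₀ × DIC = 0.007596 × 3.32 = 0.02522 mmol/L
pCO2 = [CO2*]/KH = 2.522×10^-5 / 3.802×10^-2 = 663 μatm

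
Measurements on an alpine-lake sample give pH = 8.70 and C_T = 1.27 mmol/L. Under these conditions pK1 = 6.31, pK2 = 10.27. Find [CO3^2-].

α₂ = 1 / (1 + [H⁺]/K2 + [H⁺]²/(K1K2)) = 1 / (1 + 10^+1.57 + 10^-0.82)
   = 1 / (1 + 37.154 + 0.15136) = 1/38.305 = 0.02611
[CO3²⁻] = α₂ × DIC = 0.02611 × 1.27 = 0.0332 mmol/L

[CO3²⁻] = 0.0332 mmol/L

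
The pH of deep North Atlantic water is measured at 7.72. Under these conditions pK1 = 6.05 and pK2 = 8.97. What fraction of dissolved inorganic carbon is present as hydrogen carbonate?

α₁ = 1 / (1 + [H⁺]/K1 + K2/[H⁺]) = 1 / (1 + 10^-1.67 + 10^-1.25)
   = 1 / (1 + 0.021380 + 0.056234) = 1/1.0776 = 0.9280

α₁ = 0.928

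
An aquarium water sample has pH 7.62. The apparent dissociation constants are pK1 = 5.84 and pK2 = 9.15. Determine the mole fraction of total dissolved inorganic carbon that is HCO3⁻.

α₁ = 1 / (1 + [H⁺]/K1 + K2/[H⁺]) = 1 / (1 + 10^-1.78 + 10^-1.53)
   = 1 / (1 + 0.016596 + 0.029512) = 1/1.0461 = 0.9559

α₁ = 0.956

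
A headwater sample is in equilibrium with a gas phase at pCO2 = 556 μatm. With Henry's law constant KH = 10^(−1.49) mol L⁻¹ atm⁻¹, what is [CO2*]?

KH = 10^(−1.49) = 3.236×10^-2 mol L⁻¹ atm⁻¹
[CO2*] = KH · pCO2 = 3.236×10^-2 × 556×10^-6 atm = 1.80×10^-5 mol/L

[CO2*] = 18.0 μmol/L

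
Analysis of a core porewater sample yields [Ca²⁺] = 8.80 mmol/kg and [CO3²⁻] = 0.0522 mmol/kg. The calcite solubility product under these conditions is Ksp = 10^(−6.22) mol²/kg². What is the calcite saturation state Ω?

Ω = 0.762

Ksp = 10^(−6.22) = 6.026×10^-7
Ω = [Ca²⁺][CO3²⁻]/Ksp = (8.80×10^-3)(0.0522×10^-3) / 6.026×10^-7 = 0.762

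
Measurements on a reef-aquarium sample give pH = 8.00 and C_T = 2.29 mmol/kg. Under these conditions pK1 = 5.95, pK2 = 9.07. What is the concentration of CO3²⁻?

α₂ = 1 / (1 + [H⁺]/K2 + [H⁺]²/(K1K2)) = 1 / (1 + 10^+1.07 + 10^-0.98)
   = 1 / (1 + 11.749 + 0.10471) = 1/12.854 = 0.07780
[CO3²⁻] = α₂ × DIC = 0.07780 × 2.29 = 0.178 mmol/kg

[CO3²⁻] = 0.178 mmol/kg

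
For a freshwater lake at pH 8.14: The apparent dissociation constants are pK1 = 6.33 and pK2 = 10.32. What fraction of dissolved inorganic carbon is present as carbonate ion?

α₂ = 0.00646

α₂ = 1 / (1 + [H⁺]/K2 + [H⁺]²/(K1K2)) = 1 / (1 + 10^+2.18 + 10^+0.37)
   = 1 / (1 + 151.36 + 2.3442) = 1/154.70 = 0.006464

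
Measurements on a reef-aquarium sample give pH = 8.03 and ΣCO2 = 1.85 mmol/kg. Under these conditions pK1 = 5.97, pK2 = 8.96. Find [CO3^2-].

α₂ = 1 / (1 + [H⁺]/K2 + [H⁺]²/(K1K2)) = 1 / (1 + 10^+0.93 + 10^-1.13)
   = 1 / (1 + 8.5114 + 0.074131) = 1/9.5855 = 0.1043
[CO3²⁻] = α₂ × DIC = 0.1043 × 1.85 = 0.193 mmol/kg

[CO3²⁻] = 0.193 mmol/kg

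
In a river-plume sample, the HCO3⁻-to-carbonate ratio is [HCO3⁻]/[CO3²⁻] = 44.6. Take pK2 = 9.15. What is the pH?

From K2 = [H⁺][CO3²⁻]/[HCO3⁻]:  pH = pK2 − log₁₀([HCO3⁻]/[CO3²⁻])
log₁₀(44.6) = +1.649
pH = 9.15 − (+1.649) = 7.50

pH = 7.50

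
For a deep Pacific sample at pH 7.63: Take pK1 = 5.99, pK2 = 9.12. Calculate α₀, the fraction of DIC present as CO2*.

α₀ = 0.0217

α₀ = 1 / (1 + K1/[H⁺] + K1K2/[H⁺]²) = 1 / (1 + 10^+1.64 + 10^+0.15)
   = 1 / (1 + 43.652 + 1.4125) = 1/46.064 = 0.02171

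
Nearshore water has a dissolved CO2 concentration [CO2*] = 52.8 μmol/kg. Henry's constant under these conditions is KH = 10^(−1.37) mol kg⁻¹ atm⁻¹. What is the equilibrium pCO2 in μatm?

KH = 10^(−1.37) = 4.266×10^-2 mol kg⁻¹ atm⁻¹
pCO2 = [CO2*]/KH = 52.8×10^-6 / 4.266×10^-2 = 1.24×10^-3 atm = 1240 μatm

pCO2 = 1240 μatm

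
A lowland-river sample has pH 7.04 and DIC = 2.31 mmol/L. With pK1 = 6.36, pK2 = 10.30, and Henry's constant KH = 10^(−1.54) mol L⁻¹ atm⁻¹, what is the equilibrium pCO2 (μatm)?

pCO2 = 1.38×10^4 μatm

α₀ = 1 / (1 + K1/[H⁺] + K1K2/[H⁺]²) = 1 / (1 + 10^+0.68 + 10^-2.58)
   = 1 / (1 + 4.7863 + 0.0026303) = 1/5.7889 = 0.1727
[CO2*] = α₀ × DIC = 0.1727 × 2.31 = 0.3990 mmol/L
pCO2 = [CO2*]/KH = 3.990×10^-4 / 2.884×10^-2 = 1.38×10^4 μatm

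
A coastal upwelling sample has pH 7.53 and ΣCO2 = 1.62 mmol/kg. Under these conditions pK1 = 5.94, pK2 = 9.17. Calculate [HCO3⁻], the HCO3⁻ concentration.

α₁ = 1 / (1 + [H⁺]/K1 + K2/[H⁺]) = 1 / (1 + 10^-1.59 + 10^-1.64)
   = 1 / (1 + 0.025704 + 0.022909) = 1/1.0486 = 0.9536
[HCO3⁻] = α₁ × DIC = 0.9536 × 1.62 = 1.54 mmol/kg

[HCO3⁻] = 1.54 mmol/kg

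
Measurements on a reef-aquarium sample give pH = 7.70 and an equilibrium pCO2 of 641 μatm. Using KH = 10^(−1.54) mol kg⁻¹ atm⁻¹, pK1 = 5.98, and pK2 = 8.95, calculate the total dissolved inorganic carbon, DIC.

DIC = 1.04 mmol/kg

[CO2*] = KH · pCO2 = 10^(−1.54) × 641×10^-6 = 1.849×10^-5 mol/kg
α₀ = 1/(1 + K1/[H⁺] + K1K2/[H⁺]²) = 1/(1 + 10^+1.72 + 10^+0.47) = 0.01772
DIC = [CO2*]/α₀ = 1.849×10^-5 / 0.01772 = 1.04 mmol/kg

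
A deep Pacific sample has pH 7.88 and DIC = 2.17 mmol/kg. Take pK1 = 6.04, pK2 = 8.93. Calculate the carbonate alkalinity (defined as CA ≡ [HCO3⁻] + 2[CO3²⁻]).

CA = [HCO3⁻] + 2[CO3²⁻] = (α₁ + 2α₂)·DIC
At pH 7.88: [H⁺]/K1 = 10^-1.84 = 0.014454, K2/[H⁺] = 10^-1.05 = 0.089125
α₁ = 1/(1 + 0.014454 + 0.089125) = 1/1.1036 = 0.9061; α₂ = α₁·K2/[H⁺] = 0.08076
α₁ + 2α₂ = 1.0677
CA = 1.0677 × 2.17 = 2.32 mmol/kg

CA = 2.32 mmol/kg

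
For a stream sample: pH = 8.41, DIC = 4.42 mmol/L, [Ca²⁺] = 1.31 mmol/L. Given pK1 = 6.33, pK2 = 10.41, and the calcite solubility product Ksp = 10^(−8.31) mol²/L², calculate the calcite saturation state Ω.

α₂ = 1 / (1 + [H⁺]/K2 + [H⁺]²/(K1K2)) = 1 / (1 + 10^+2.00 + 10^-0.08)
   = 1 / (1 + 100.00 + 0.83176) = 1/101.83 = 0.009820
[CO3²⁻] = α₂ × DIC = 0.009820 × 4.42 = 0.04340 mmol/L
Ksp = 10^(−8.31) = 4.898×10^-9
Ω = [Ca²⁺][CO3²⁻]/Ksp = (1.31×10^-3)(4.340×10^-5) / 4.898×10^-9 = 11.6

Ω = 11.6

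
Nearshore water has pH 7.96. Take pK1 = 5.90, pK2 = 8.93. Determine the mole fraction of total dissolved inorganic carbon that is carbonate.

α₂ = 1 / (1 + [H⁺]/K2 + [H⁺]²/(K1K2)) = 1 / (1 + 10^+0.97 + 10^-1.09)
   = 1 / (1 + 9.3325 + 0.081283) = 1/10.414 = 0.09603

α₂ = 0.0960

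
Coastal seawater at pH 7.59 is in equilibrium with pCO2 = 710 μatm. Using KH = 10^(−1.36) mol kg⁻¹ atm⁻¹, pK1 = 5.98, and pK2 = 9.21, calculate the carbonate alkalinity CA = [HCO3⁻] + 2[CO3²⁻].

CA = 1.32 mmol/kg

[CO2*] = KH · pCO2 = 10^(−1.36) × 710×10^-6 = 3.099×10^-5 mol/kg
α₀ = 1/(1 + K1/[H⁺] + K1K2/[H⁺]²) = 1/(1 + 10^+1.61 + 10^-0.01) = 0.02341
DIC = [CO2*]/α₀ = 3.099×10^-5 / 0.02341 = 1.324 mmol/kg
CA = (α₁ + 2α₂)·DIC = (0.9537 + 2×0.02288) × 1.324 = 1.32 mmol/kg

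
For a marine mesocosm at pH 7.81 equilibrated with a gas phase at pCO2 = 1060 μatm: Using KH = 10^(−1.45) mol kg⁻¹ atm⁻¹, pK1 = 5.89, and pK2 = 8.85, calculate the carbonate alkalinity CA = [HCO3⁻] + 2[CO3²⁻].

CA = 3.70 mmol/kg

[CO2*] = KH · pCO2 = 10^(−1.45) × 1060×10^-6 = 3.761×10^-5 mol/kg
α₀ = 1/(1 + K1/[H⁺] + K1K2/[H⁺]²) = 1/(1 + 10^+1.92 + 10^+0.88) = 0.01090
DIC = [CO2*]/α₀ = 3.761×10^-5 / 0.01090 = 3.451 mmol/kg
CA = (α₁ + 2α₂)·DIC = (0.9064 + 2×0.08267) × 3.451 = 3.70 mmol/kg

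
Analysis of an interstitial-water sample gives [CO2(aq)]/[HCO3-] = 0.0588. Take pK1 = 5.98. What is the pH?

pH = 7.21

From K1 = [H⁺][HCO3-]/[CO2(aq)]:  pH = pK1 − log₁₀([CO2(aq)]/[HCO3-])
log₁₀(0.0588) = -1.231
pH = 5.98 − (-1.231) = 7.21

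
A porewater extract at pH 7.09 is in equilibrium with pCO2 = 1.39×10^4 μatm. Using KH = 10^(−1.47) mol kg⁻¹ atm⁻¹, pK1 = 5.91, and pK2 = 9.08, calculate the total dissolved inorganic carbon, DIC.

[CO2*] = KH · pCO2 = 10^(−1.47) × 1.39×10^4×10^-6 = 4.710×10^-4 mol/kg
α₀ = 1/(1 + K1/[H⁺] + K1K2/[H⁺]²) = 1/(1 + 10^+1.18 + 10^-0.81) = 0.06139
DIC = [CO2*]/α₀ = 4.710×10^-4 / 0.06139 = 7.67 mmol/kg

DIC = 7.67 mmol/kg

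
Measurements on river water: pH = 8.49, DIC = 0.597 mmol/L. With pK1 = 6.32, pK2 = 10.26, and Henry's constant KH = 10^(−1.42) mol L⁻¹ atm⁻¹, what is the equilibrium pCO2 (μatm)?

pCO2 = 104 μatm

α₀ = 1 / (1 + K1/[H⁺] + K1K2/[H⁺]²) = 1 / (1 + 10^+2.17 + 10^+0.40)
   = 1 / (1 + 147.91 + 2.5119) = 1/151.42 = 0.006604
[CO2*] = α₀ × DIC = 0.006604 × 0.597 = 0.003943 mmol/L = 3.943 μmol/L
pCO2 = [CO2*]/KH = 3.943×10^-6 / 3.802×10^-2 = 104 μatm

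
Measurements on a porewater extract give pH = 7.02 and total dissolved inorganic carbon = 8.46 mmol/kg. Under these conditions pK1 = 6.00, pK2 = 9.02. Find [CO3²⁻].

[CO3²⁻] = 0.0765 mmol/kg

α₂ = 1 / (1 + [H⁺]/K2 + [H⁺]²/(K1K2)) = 1 / (1 + 10^+2.00 + 10^+0.98)
   = 1 / (1 + 100.00 + 9.5499) = 1/110.55 = 0.009046
[CO3²⁻] = α₂ × DIC = 0.009046 × 8.46 = 0.0765 mmol/kg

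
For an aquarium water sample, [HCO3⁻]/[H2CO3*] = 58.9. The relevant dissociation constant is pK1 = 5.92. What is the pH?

From K1 = [H⁺][HCO3⁻]/[H2CO3*]:  pH = pK1 + log₁₀([HCO3⁻]/[H2CO3*])
log₁₀(58.9) = +1.770
pH = 5.92 + (+1.770) = 7.69

pH = 7.69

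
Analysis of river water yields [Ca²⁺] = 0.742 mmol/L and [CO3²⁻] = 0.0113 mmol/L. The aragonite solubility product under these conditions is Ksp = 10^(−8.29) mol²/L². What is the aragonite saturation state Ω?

Ω = 1.63

Ksp = 10^(−8.29) = 5.129×10^-9
Ω = [Ca²⁺][CO3²⁻]/Ksp = (0.742×10^-3)(0.0113×10^-3) / 5.129×10^-9 = 1.63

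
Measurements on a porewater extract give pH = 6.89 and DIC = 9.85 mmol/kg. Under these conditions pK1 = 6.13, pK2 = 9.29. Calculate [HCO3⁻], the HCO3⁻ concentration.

[HCO3⁻] = 8.36 mmol/kg

α₁ = 1 / (1 + [H⁺]/K1 + K2/[H⁺]) = 1 / (1 + 10^-0.76 + 10^-2.40)
   = 1 / (1 + 0.17378 + 0.0039811) = 1/1.1778 = 0.8491
[HCO3⁻] = α₁ × DIC = 0.8491 × 9.85 = 8.36 mmol/kg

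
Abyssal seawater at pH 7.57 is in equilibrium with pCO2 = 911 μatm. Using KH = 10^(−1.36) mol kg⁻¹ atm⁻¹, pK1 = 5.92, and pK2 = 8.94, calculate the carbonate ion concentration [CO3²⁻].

[CO3²⁻] = 0.0758 mmol/kg

[CO2*] = KH · pCO2 = 10^(−1.36) × 911×10^-6 = 3.977×10^-5 mol/kg
α₀ = 1/(1 + K1/[H⁺] + K1K2/[H⁺]²) = 1/(1 + 10^+1.65 + 10^+0.28) = 0.02102
DIC = [CO2*]/α₀ = 3.977×10^-5 / 0.02102 = 1.892 mmol/kg
[CO3²⁻] = α₂·DIC; α₂ = 0.04005, so [CO3²⁻] = 0.04005 × 1.892 = 0.0758 mmol/kg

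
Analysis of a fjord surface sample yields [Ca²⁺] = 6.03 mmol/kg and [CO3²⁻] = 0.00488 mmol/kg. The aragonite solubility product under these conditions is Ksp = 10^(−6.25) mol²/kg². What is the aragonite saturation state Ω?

Ω = 0.0523

Ksp = 10^(−6.25) = 5.623×10^-7
Ω = [Ca²⁺][CO3²⁻]/Ksp = (6.03×10^-3)(0.00488×10^-3) / 5.623×10^-7 = 0.0523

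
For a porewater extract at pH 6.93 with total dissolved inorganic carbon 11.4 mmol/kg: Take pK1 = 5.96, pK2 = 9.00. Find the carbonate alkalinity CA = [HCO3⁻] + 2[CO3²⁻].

CA = 10.4 mmol/kg

CA = [HCO3⁻] + 2[CO3²⁻] = (α₁ + 2α₂)·DIC
At pH 6.93: [H⁺]/K1 = 10^-0.97 = 0.10715, K2/[H⁺] = 10^-2.07 = 0.0085114
α₁ = 1/(1 + 0.10715 + 0.0085114) = 1/1.1157 = 0.8963; α₂ = α₁·K2/[H⁺] = 0.007629
α₁ + 2α₂ = 0.9116
CA = 0.9116 × 11.4 = 10.4 mmol/kg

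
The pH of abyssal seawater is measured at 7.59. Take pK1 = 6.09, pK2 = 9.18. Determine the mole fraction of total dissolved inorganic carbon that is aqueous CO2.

α₀ = 0.0299

α₀ = 1 / (1 + K1/[H⁺] + K1K2/[H⁺]²) = 1 / (1 + 10^+1.50 + 10^-0.09)
   = 1 / (1 + 31.623 + 0.81283) = 1/33.436 = 0.02991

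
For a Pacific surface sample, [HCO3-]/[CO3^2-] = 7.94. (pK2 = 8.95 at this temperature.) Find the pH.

pH = 8.05

From K2 = [H⁺][CO3^2-]/[HCO3-]:  pH = pK2 − log₁₀([HCO3-]/[CO3^2-])
log₁₀(7.94) = +0.900
pH = 8.95 − (+0.900) = 8.05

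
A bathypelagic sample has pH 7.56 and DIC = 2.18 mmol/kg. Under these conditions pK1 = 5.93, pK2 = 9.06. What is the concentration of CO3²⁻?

[CO3²⁻] = 0.0653 mmol/kg

α₂ = 1 / (1 + [H⁺]/K2 + [H⁺]²/(K1K2)) = 1 / (1 + 10^+1.50 + 10^-0.13)
   = 1 / (1 + 31.623 + 0.74131) = 1/33.364 = 0.02997
[CO3²⁻] = α₂ × DIC = 0.02997 × 2.18 = 0.0653 mmol/kg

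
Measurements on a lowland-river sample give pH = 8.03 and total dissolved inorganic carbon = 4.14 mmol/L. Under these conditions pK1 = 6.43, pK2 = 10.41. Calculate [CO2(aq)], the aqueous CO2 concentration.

[CO2*] = 0.101 mmol/L

α₀ = 1 / (1 + K1/[H⁺] + K1K2/[H⁺]²) = 1 / (1 + 10^+1.60 + 10^-0.78)
   = 1 / (1 + 39.811 + 0.16596) = 1/40.977 = 0.02440
[CO2*] = α₀ × DIC = 0.02440 × 4.14 = 0.101 mmol/L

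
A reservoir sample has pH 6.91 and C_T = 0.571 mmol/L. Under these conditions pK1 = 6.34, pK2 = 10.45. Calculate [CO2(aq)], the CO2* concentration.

[CO2*] = 0.121 mmol/L

α₀ = 1 / (1 + K1/[H⁺] + K1K2/[H⁺]²) = 1 / (1 + 10^+0.57 + 10^-2.97)
   = 1 / (1 + 3.7154 + 0.0010715) = 1/4.7164 = 0.2120
[CO2*] = α₀ × DIC = 0.2120 × 0.571 = 0.121 mmol/L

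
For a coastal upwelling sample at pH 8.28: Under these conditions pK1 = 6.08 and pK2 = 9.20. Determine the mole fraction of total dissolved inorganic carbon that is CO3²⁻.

α₂ = 1 / (1 + [H⁺]/K2 + [H⁺]²/(K1K2)) = 1 / (1 + 10^+0.92 + 10^-1.28)
   = 1 / (1 + 8.3176 + 0.052481) = 1/9.3701 = 0.1067

α₂ = 0.107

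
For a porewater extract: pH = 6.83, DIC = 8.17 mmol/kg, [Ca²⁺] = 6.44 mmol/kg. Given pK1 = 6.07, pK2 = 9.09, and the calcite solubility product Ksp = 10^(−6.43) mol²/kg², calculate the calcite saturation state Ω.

α₂ = 1 / (1 + [H⁺]/K2 + [H⁺]²/(K1K2)) = 1 / (1 + 10^+2.26 + 10^+1.50)
   = 1 / (1 + 181.97 + 31.623) = 1/214.59 = 0.004660
[CO3²⁻] = α₂ × DIC = 0.004660 × 8.17 = 0.03807 mmol/kg
Ksp = 10^(−6.43) = 3.715×10^-7
Ω = [Ca²⁺][CO3²⁻]/Ksp = (6.44×10^-3)(3.807×10^-5) / 3.715×10^-7 = 0.660

Ω = 0.660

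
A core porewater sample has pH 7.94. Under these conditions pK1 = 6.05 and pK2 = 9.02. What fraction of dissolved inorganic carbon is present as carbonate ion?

α₂ = 0.0759

α₂ = 1 / (1 + [H⁺]/K2 + [H⁺]²/(K1K2)) = 1 / (1 + 10^+1.08 + 10^-0.81)
   = 1 / (1 + 12.023 + 0.15488) = 1/13.178 = 0.07589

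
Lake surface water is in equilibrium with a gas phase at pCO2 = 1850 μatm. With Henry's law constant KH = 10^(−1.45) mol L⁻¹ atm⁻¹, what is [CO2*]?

KH = 10^(−1.45) = 3.548×10^-2 mol L⁻¹ atm⁻¹
[CO2*] = KH · pCO2 = 3.548×10^-2 × 1850×10^-6 atm = 6.56×10^-5 mol/L

[CO2*] = 65.6 μmol/L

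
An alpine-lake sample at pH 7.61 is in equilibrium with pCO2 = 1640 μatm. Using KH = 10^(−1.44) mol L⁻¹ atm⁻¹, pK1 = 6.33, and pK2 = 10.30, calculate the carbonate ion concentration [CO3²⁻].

[CO2*] = KH · pCO2 = 10^(−1.44) × 1640×10^-6 = 5.954×10^-5 mol/L
α₀ = 1/(1 + K1/[H⁺] + K1K2/[H⁺]²) = 1/(1 + 10^+1.28 + 10^-1.41) = 0.04977
DIC = [CO2*]/α₀ = 5.954×10^-5 / 0.04977 = 1.196 mmol/L
[CO3²⁻] = α₂·DIC; α₂ = 0.001936, so [CO3²⁻] = 0.001936 × 1.196 = 0.00232 mmol/L = 2.32 μmol/L

[CO3²⁻] = 2.32 μmol/L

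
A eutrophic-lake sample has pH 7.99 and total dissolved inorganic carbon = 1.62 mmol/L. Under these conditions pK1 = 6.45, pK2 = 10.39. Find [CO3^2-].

[CO3²⁻] = 6.24 μmol/L

α₂ = 1 / (1 + [H⁺]/K2 + [H⁺]²/(K1K2)) = 1 / (1 + 10^+2.40 + 10^+0.86)
   = 1 / (1 + 251.19 + 7.2444) = 1/259.43 = 0.003855
[CO3²⁻] = α₂ × DIC = 0.003855 × 1.62 = 0.00624 mmol/L = 6.24 μmol/L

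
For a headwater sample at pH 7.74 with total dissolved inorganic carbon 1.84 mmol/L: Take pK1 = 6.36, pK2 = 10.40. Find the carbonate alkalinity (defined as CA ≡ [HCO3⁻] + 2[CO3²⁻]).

CA = [HCO3⁻] + 2[CO3²⁻] = (α₁ + 2α₂)·DIC
At pH 7.74: [H⁺]/K1 = 10^-1.38 = 0.041687, K2/[H⁺] = 10^-2.66 = 0.0021878
α₁ = 1/(1 + 0.041687 + 0.0021878) = 1/1.0439 = 0.9580; α₂ = α₁·K2/[H⁺] = 0.002096
α₁ + 2α₂ = 0.9622
CA = 0.9622 × 1.84 = 1.77 mmol/L

CA = 1.77 mmol/L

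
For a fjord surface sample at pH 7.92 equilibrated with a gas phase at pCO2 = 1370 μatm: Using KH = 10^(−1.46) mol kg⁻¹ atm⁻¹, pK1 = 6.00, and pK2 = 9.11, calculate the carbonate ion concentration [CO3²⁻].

[CO2*] = KH · pCO2 = 10^(−1.46) × 1370×10^-6 = 4.750×10^-5 mol/kg
α₀ = 1/(1 + K1/[H⁺] + K1K2/[H⁺]²) = 1/(1 + 10^+1.92 + 10^+0.73) = 0.01117
DIC = [CO2*]/α₀ = 4.750×10^-5 / 0.01117 = 4.254 mmol/kg
[CO3²⁻] = α₂·DIC; α₂ = 0.05997, so [CO3²⁻] = 0.05997 × 4.254 = 0.255 mmol/kg

[CO3²⁻] = 0.255 mmol/kg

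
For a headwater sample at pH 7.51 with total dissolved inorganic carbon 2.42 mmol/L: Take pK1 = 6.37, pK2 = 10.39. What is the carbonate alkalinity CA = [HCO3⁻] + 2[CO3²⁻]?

CA = 2.26 mmol/L

CA = [HCO3⁻] + 2[CO3²⁻] = (α₁ + 2α₂)·DIC
At pH 7.51: [H⁺]/K1 = 10^-1.14 = 0.072444, K2/[H⁺] = 10^-2.88 = 0.0013183
α₁ = 1/(1 + 0.072444 + 0.0013183) = 1/1.0738 = 0.9313; α₂ = α₁·K2/[H⁺] = 0.001228
α₁ + 2α₂ = 0.9338
CA = 0.9338 × 2.42 = 2.26 mmol/L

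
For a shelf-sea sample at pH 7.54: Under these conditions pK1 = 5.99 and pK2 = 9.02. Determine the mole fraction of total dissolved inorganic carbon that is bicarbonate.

α₁ = 0.942

α₁ = 1 / (1 + [H⁺]/K1 + K2/[H⁺]) = 1 / (1 + 10^-1.55 + 10^-1.48)
   = 1 / (1 + 0.028184 + 0.033113) = 1/1.0613 = 0.9422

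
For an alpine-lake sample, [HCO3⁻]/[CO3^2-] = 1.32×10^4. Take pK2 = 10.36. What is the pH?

From K2 = [H⁺][CO3^2-]/[HCO3⁻]:  pH = pK2 − log₁₀([HCO3⁻]/[CO3^2-])
log₁₀(1.32×10^4) = +4.121
pH = 10.36 − (+4.121) = 6.24

pH = 6.24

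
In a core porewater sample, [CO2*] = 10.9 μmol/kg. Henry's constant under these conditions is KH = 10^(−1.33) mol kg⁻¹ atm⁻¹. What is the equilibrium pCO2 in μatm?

KH = 10^(−1.33) = 4.677×10^-2 mol kg⁻¹ atm⁻¹
pCO2 = [CO2*]/KH = 10.9×10^-6 / 4.677×10^-2 = 2.33×10^-4 atm = 233 μatm

pCO2 = 233 μatm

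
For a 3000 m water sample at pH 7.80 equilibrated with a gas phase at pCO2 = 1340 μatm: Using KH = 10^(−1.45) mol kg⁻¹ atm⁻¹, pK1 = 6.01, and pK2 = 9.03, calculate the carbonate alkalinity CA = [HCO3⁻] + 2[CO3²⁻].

[CO2*] = KH · pCO2 = 10^(−1.45) × 1340×10^-6 = 4.754×10^-5 mol/kg
α₀ = 1/(1 + K1/[H⁺] + K1K2/[H⁺]²) = 1/(1 + 10^+1.79 + 10^+0.56) = 0.01509
DIC = [CO2*]/α₀ = 4.754×10^-5 / 0.01509 = 3.152 mmol/kg
CA = (α₁ + 2α₂)·DIC = (0.9301 + 2×0.05477) × 3.152 = 3.28 mmol/kg

CA = 3.28 mmol/kg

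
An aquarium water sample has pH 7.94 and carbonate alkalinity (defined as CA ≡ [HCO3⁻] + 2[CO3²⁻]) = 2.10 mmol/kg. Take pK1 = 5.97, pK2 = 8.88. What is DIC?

DIC = 1.92 mmol/kg

CA = [HCO3⁻] + 2[CO3²⁻] = (α₁ + 2α₂)·DIC
At pH 7.94: [H⁺]/K1 = 10^-1.97 = 0.010715, K2/[H⁺] = 10^-0.94 = 0.11482
α₁ = 1/(1 + 0.010715 + 0.11482) = 1/1.1255 = 0.8885; α₂ = α₁·K2/[H⁺] = 0.1020
α₁ + 2α₂ = 1.0925
DIC = CA / (α₁ + 2α₂) = 2.10 / 1.0925 = 1.92 mmol/kg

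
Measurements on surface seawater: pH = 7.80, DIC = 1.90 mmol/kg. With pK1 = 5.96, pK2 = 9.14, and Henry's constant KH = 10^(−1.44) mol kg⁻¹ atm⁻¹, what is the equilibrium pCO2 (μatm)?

α₀ = 1 / (1 + K1/[H⁺] + K1K2/[H⁺]²) = 1 / (1 + 10^+1.84 + 10^+0.50)
   = 1 / (1 + 69.183 + 3.1623) = 1/73.345 = 0.01363
[CO2*] = α₀ × DIC = 0.01363 × 1.90 = 0.02590 mmol/kg
pCO2 = [CO2*]/KH = 2.590×10^-5 / 3.631×10^-2 = 713 μatm

pCO2 = 713 μatm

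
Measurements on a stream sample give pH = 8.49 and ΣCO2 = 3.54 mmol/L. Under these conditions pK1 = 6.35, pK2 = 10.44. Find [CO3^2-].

α₂ = 1 / (1 + [H⁺]/K2 + [H⁺]²/(K1K2)) = 1 / (1 + 10^+1.95 + 10^-0.19)
   = 1 / (1 + 89.125 + 0.64565) = 1/90.771 = 0.01102
[CO3²⁻] = α₂ × DIC = 0.01102 × 3.54 = 0.0390 mmol/L

[CO3²⁻] = 0.0390 mmol/L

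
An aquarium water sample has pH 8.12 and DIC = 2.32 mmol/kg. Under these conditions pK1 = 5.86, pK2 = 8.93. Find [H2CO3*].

α₀ = 1 / (1 + K1/[H⁺] + K1K2/[H⁺]²) = 1 / (1 + 10^+2.26 + 10^+1.45)
   = 1 / (1 + 181.97 + 28.184) = 1/211.15 = 0.004736
[CO2*] = α₀ × DIC = 0.004736 × 2.32 = 0.0110 mmol/kg = 11.0 μmol/kg

[CO2*] = 11.0 μmol/kg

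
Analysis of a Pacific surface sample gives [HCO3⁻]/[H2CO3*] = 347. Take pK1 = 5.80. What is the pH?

pH = 8.34

From K1 = [H⁺][HCO3⁻]/[H2CO3*]:  pH = pK1 + log₁₀([HCO3⁻]/[H2CO3*])
log₁₀(347) = +2.540
pH = 5.80 + (+2.540) = 8.34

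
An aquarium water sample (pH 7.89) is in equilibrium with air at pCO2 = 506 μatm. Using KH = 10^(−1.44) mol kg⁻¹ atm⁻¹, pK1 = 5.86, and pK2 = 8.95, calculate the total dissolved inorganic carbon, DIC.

DIC = 2.16 mmol/kg

[CO2*] = KH · pCO2 = 10^(−1.44) × 506×10^-6 = 1.837×10^-5 mol/kg
α₀ = 1/(1 + K1/[H⁺] + K1K2/[H⁺]²) = 1/(1 + 10^+2.03 + 10^+0.97) = 0.008512
DIC = [CO2*]/α₀ = 1.837×10^-5 / 0.008512 = 2.16 mmol/kg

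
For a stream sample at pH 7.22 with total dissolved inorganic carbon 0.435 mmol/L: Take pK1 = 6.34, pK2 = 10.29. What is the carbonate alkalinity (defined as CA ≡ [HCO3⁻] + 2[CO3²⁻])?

CA = 0.385 mmol/L

CA = [HCO3⁻] + 2[CO3²⁻] = (α₁ + 2α₂)·DIC
At pH 7.22: [H⁺]/K1 = 10^-0.88 = 0.13183, K2/[H⁺] = 10^-3.07 = 0.00085114
α₁ = 1/(1 + 0.13183 + 0.00085114) = 1/1.1327 = 0.8829; α₂ = α₁·K2/[H⁺] = 0.0007514
α₁ + 2α₂ = 0.8844
CA = 0.8844 × 0.435 = 0.385 mmol/L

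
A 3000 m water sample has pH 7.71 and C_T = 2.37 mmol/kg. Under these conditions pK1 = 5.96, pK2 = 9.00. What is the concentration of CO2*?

α₀ = 1 / (1 + K1/[H⁺] + K1K2/[H⁺]²) = 1 / (1 + 10^+1.75 + 10^+0.46)
   = 1 / (1 + 56.234 + 2.8840) = 1/60.118 = 0.01663
[CO2*] = α₀ × DIC = 0.01663 × 2.37 = 0.0394 mmol/kg

[CO2*] = 0.0394 mmol/kg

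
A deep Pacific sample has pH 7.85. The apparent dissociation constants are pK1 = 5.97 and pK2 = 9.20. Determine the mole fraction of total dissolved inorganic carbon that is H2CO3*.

α₀ = 0.0125

α₀ = 1 / (1 + K1/[H⁺] + K1K2/[H⁺]²) = 1 / (1 + 10^+1.88 + 10^+0.53)
   = 1 / (1 + 75.858 + 3.3884) = 1/80.246 = 0.01246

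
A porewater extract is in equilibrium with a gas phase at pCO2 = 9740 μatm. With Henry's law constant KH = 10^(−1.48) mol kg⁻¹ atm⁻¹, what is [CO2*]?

[CO2*] = 323 μmol/kg

KH = 10^(−1.48) = 3.311×10^-2 mol kg⁻¹ atm⁻¹
[CO2*] = KH · pCO2 = 3.311×10^-2 × 9740×10^-6 atm = 3.23×10^-4 mol/kg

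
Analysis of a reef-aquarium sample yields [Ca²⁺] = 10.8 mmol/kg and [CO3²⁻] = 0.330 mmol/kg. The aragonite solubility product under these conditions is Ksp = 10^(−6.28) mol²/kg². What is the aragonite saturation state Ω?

Ksp = 10^(−6.28) = 5.248×10^-7
Ω = [Ca²⁺][CO3²⁻]/Ksp = (10.8×10^-3)(0.330×10^-3) / 5.248×10^-7 = 6.79

Ω = 6.79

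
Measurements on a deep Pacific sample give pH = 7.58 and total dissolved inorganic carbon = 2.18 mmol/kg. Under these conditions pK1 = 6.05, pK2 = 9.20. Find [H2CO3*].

[CO2*] = 0.0611 mmol/kg

α₀ = 1 / (1 + K1/[H⁺] + K1K2/[H⁺]²) = 1 / (1 + 10^+1.53 + 10^-0.09)
   = 1 / (1 + 33.884 + 0.81283) = 1/35.697 = 0.02801
[CO2*] = α₀ × DIC = 0.02801 × 2.18 = 0.0611 mmol/kg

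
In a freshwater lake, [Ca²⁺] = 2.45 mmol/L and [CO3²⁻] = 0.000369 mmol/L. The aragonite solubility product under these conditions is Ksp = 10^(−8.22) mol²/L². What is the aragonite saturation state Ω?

Ksp = 10^(−8.22) = 6.026×10^-9
Ω = [Ca²⁺][CO3²⁻]/Ksp = (2.45×10^-3)(0.000369×10^-3) / 6.026×10^-9 = 0.150

Ω = 0.150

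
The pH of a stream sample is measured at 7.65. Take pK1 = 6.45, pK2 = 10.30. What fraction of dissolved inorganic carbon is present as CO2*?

α₀ = 1 / (1 + K1/[H⁺] + K1K2/[H⁺]²) = 1 / (1 + 10^+1.20 + 10^-1.45)
   = 1 / (1 + 15.849 + 0.035481) = 1/16.884 = 0.05923

α₀ = 0.0592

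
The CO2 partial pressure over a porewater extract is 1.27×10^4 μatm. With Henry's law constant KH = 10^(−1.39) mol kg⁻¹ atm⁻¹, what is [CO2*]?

[CO2*] = 517 μmol/kg

KH = 10^(−1.39) = 4.074×10^-2 mol kg⁻¹ atm⁻¹
[CO2*] = KH · pCO2 = 4.074×10^-2 × 1.27×10^4×10^-6 atm = 5.17×10^-4 mol/kg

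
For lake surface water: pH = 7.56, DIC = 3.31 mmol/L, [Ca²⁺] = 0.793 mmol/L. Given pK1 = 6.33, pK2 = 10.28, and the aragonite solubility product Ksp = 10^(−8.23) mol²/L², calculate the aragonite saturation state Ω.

α₂ = 1 / (1 + [H⁺]/K2 + [H⁺]²/(K1K2)) = 1 / (1 + 10^+2.72 + 10^+1.49)
   = 1 / (1 + 524.81 + 30.903) = 1/556.71 = 0.001796
[CO3²⁻] = α₂ × DIC = 0.001796 × 3.31 = 0.005946 mmol/L = 5.946 μmol/L
Ksp = 10^(−8.23) = 5.888×10^-9
Ω = [Ca²⁺][CO3²⁻]/Ksp = (0.793×10^-3)(5.946×10^-6) / 5.888×10^-9 = 0.801

Ω = 0.801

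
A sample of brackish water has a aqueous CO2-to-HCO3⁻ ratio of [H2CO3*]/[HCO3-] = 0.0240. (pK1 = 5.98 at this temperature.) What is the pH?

From K1 = [H⁺][HCO3-]/[H2CO3*]:  pH = pK1 − log₁₀([H2CO3*]/[HCO3-])
log₁₀(0.0240) = -1.620
pH = 5.98 − (-1.620) = 7.60

pH = 7.60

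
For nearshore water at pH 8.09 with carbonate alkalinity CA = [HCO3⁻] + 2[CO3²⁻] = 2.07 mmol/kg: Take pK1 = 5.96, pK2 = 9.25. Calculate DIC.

DIC = 1.96 mmol/kg

CA = [HCO3⁻] + 2[CO3²⁻] = (α₁ + 2α₂)·DIC
At pH 8.09: [H⁺]/K1 = 10^-2.13 = 0.0074131, K2/[H⁺] = 10^-1.16 = 0.069183
α₁ = 1/(1 + 0.0074131 + 0.069183) = 1/1.0766 = 0.9289; α₂ = α₁·K2/[H⁺] = 0.06426
α₁ + 2α₂ = 1.0574
DIC = CA / (α₁ + 2α₂) = 2.07 / 1.0574 = 1.96 mmol/kg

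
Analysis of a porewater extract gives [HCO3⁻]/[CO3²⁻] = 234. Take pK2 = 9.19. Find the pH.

From K2 = [H⁺][CO3²⁻]/[HCO3⁻]:  pH = pK2 − log₁₀([HCO3⁻]/[CO3²⁻])
log₁₀(234) = +2.369
pH = 9.19 − (+2.369) = 6.82

pH = 6.82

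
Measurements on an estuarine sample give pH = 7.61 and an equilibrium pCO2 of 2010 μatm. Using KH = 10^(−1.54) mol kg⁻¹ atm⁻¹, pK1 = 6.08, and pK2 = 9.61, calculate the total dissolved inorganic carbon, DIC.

DIC = 2.04 mmol/kg

[CO2*] = KH · pCO2 = 10^(−1.54) × 2010×10^-6 = 5.797×10^-5 mol/kg
α₀ = 1/(1 + K1/[H⁺] + K1K2/[H⁺]²) = 1/(1 + 10^+1.53 + 10^-0.47) = 0.02839
DIC = [CO2*]/α₀ = 5.797×10^-5 / 0.02839 = 2.04 mmol/kg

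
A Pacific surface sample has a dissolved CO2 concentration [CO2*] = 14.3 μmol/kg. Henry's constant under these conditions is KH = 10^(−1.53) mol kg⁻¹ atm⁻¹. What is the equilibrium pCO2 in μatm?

pCO2 = 485 μatm

KH = 10^(−1.53) = 2.951×10^-2 mol kg⁻¹ atm⁻¹
pCO2 = [CO2*]/KH = 14.3×10^-6 / 2.951×10^-2 = 4.85×10^-4 atm = 485 μatm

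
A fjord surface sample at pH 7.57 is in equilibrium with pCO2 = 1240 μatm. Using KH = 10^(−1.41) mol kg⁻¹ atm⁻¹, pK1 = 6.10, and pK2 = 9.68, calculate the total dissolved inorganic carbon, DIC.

[CO2*] = KH · pCO2 = 10^(−1.41) × 1240×10^-6 = 4.824×10^-5 mol/kg
α₀ = 1/(1 + K1/[H⁺] + K1K2/[H⁺]²) = 1/(1 + 10^+1.47 + 10^-0.64) = 0.03253
DIC = [CO2*]/α₀ = 4.824×10^-5 / 0.03253 = 1.48 mmol/kg

DIC = 1.48 mmol/kg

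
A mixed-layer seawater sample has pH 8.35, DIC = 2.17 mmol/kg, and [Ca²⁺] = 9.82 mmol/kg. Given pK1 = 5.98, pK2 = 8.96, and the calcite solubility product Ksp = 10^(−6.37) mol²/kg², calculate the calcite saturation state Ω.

α₂ = 1 / (1 + [H⁺]/K2 + [H⁺]²/(K1K2)) = 1 / (1 + 10^+0.61 + 10^-1.76)
   = 1 / (1 + 4.0738 + 0.017378) = 1/5.0912 = 0.1964
[CO3²⁻] = α₂ × DIC = 0.1964 × 2.17 = 0.4262 mmol/kg
Ksp = 10^(−6.37) = 4.266×10^-7
Ω = [Ca²⁺][CO3²⁻]/Ksp = (9.82×10^-3)(4.262×10^-4) / 4.266×10^-7 = 9.81

Ω = 9.81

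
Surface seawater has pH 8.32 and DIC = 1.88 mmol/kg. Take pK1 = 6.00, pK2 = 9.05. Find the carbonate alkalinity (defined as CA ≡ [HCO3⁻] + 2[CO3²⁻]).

CA = 2.17 mmol/kg

CA = [HCO3⁻] + 2[CO3²⁻] = (α₁ + 2α₂)·DIC
At pH 8.32: [H⁺]/K1 = 10^-2.32 = 0.0047863, K2/[H⁺] = 10^-0.73 = 0.18621
α₁ = 1/(1 + 0.0047863 + 0.18621) = 1/1.1910 = 0.8396; α₂ = α₁·K2/[H⁺] = 0.1563
α₁ + 2α₂ = 1.1523
CA = 1.1523 × 1.88 = 2.17 mmol/kg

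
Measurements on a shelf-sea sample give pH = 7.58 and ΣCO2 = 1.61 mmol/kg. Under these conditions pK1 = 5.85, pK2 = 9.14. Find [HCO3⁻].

[HCO3⁻] = 1.54 mmol/kg

α₁ = 1 / (1 + [H⁺]/K1 + K2/[H⁺]) = 1 / (1 + 10^-1.73 + 10^-1.56)
   = 1 / (1 + 0.018621 + 0.027542) = 1/1.0462 = 0.9559
[HCO3⁻] = α₁ × DIC = 0.9559 × 1.61 = 1.54 mmol/kg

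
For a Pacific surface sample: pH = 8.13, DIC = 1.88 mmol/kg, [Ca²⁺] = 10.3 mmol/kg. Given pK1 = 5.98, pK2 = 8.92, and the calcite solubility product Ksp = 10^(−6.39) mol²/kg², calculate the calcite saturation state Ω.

Ω = 6.59

α₂ = 1 / (1 + [H⁺]/K2 + [H⁺]²/(K1K2)) = 1 / (1 + 10^+0.79 + 10^-1.36)
   = 1 / (1 + 6.1660 + 0.043652) = 1/7.2096 = 0.1387
[CO3²⁻] = α₂ × DIC = 0.1387 × 1.88 = 0.2608 mmol/kg
Ksp = 10^(−6.39) = 4.074×10^-7
Ω = [Ca²⁺][CO3²⁻]/Ksp = (10.3×10^-3)(2.608×10^-4) / 4.074×10^-7 = 6.59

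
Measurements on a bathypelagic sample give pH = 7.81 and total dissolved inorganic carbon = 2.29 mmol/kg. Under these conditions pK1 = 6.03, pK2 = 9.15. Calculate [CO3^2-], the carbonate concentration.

[CO3²⁻] = 0.0985 mmol/kg

α₂ = 1 / (1 + [H⁺]/K2 + [H⁺]²/(K1K2)) = 1 / (1 + 10^+1.34 + 10^-0.44)
   = 1 / (1 + 21.878 + 0.36308) = 1/23.241 = 0.04303
[CO3²⁻] = α₂ × DIC = 0.04303 × 2.29 = 0.0985 mmol/kg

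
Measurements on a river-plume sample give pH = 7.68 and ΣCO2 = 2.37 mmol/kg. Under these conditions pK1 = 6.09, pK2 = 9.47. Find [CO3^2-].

[CO3²⁻] = 0.0369 mmol/kg

α₂ = 1 / (1 + [H⁺]/K2 + [H⁺]²/(K1K2)) = 1 / (1 + 10^+1.79 + 10^+0.20)
   = 1 / (1 + 61.660 + 1.5849) = 1/64.244 = 0.01557
[CO3²⁻] = α₂ × DIC = 0.01557 × 2.37 = 0.0369 mmol/kg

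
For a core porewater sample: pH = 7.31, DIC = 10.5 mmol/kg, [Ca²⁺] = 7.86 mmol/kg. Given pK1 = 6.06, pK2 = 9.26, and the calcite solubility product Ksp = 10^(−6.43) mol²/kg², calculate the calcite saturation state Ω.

Ω = 2.33

α₂ = 1 / (1 + [H⁺]/K2 + [H⁺]²/(K1K2)) = 1 / (1 + 10^+1.95 + 10^+0.70)
   = 1 / (1 + 89.125 + 5.0119) = 1/95.137 = 0.01051
[CO3²⁻] = α₂ × DIC = 0.01051 × 10.5 = 0.1104 mmol/kg
Ksp = 10^(−6.43) = 3.715×10^-7
Ω = [Ca²⁺][CO3²⁻]/Ksp = (7.86×10^-3)(1.104×10^-4) / 3.715×10^-7 = 2.33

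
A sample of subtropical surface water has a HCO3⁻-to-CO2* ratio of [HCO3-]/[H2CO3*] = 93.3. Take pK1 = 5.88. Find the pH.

pH = 7.85

From K1 = [H⁺][HCO3-]/[H2CO3*]:  pH = pK1 + log₁₀([HCO3-]/[H2CO3*])
log₁₀(93.3) = +1.970
pH = 5.88 + (+1.970) = 7.85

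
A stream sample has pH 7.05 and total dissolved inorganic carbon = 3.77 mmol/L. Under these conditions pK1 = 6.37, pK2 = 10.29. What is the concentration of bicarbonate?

[HCO3⁻] = 3.12 mmol/L

α₁ = 1 / (1 + [H⁺]/K1 + K2/[H⁺]) = 1 / (1 + 10^-0.68 + 10^-3.24)
   = 1 / (1 + 0.20893 + 0.00057544) = 1/1.2095 = 0.8268
[HCO3⁻] = α₁ × DIC = 0.8268 × 3.77 = 3.12 mmol/L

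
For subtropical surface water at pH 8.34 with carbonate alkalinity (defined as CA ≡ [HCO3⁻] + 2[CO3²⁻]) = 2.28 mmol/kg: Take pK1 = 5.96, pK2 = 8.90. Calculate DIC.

CA = [HCO3⁻] + 2[CO3²⁻] = (α₁ + 2α₂)·DIC
At pH 8.34: [H⁺]/K1 = 10^-2.38 = 0.0041687, K2/[H⁺] = 10^-0.56 = 0.27542
α₁ = 1/(1 + 0.0041687 + 0.27542) = 1/1.2796 = 0.7815; α₂ = α₁·K2/[H⁺] = 0.2152
α₁ + 2α₂ = 1.2120
DIC = CA / (α₁ + 2α₂) = 2.28 / 1.2120 = 1.88 mmol/kg

DIC = 1.88 mmol/kg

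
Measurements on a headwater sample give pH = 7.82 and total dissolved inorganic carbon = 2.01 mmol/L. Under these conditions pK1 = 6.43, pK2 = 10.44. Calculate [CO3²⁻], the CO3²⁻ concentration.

[CO3²⁻] = 4.62 μmol/L

α₂ = 1 / (1 + [H⁺]/K2 + [H⁺]²/(K1K2)) = 1 / (1 + 10^+2.62 + 10^+1.23)
   = 1 / (1 + 416.87 + 16.982) = 1/434.85 = 0.002300
[CO3²⁻] = α₂ × DIC = 0.002300 × 2.01 = 0.00462 mmol/L = 4.62 μmol/L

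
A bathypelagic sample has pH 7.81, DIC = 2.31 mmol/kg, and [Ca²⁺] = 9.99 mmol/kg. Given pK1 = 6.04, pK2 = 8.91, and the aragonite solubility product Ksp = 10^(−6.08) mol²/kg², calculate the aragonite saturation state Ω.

Ω = 2.01

α₂ = 1 / (1 + [H⁺]/K2 + [H⁺]²/(K1K2)) = 1 / (1 + 10^+1.10 + 10^-0.67)
   = 1 / (1 + 12.589 + 0.21380) = 1/13.803 = 0.07245
[CO3²⁻] = α₂ × DIC = 0.07245 × 2.31 = 0.1674 mmol/kg
Ksp = 10^(−6.08) = 8.318×10^-7
Ω = [Ca²⁺][CO3²⁻]/Ksp = (9.99×10^-3)(1.674×10^-4) / 8.318×10^-7 = 2.01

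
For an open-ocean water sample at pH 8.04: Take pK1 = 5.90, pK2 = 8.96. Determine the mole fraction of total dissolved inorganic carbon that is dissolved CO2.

α₀ = 0.00643

α₀ = 1 / (1 + K1/[H⁺] + K1K2/[H⁺]²) = 1 / (1 + 10^+2.14 + 10^+1.22)
   = 1 / (1 + 138.04 + 16.596) = 1/155.63 = 0.006425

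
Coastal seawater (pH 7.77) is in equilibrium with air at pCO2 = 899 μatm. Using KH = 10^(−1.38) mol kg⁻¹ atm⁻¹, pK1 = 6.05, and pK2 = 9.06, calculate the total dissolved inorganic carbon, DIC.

[CO2*] = KH · pCO2 = 10^(−1.38) × 899×10^-6 = 3.748×10^-5 mol/kg
α₀ = 1/(1 + K1/[H⁺] + K1K2/[H⁺]²) = 1/(1 + 10^+1.72 + 10^+0.43) = 0.01780
DIC = [CO2*]/α₀ = 3.748×10^-5 / 0.01780 = 2.11 mmol/kg

DIC = 2.11 mmol/kg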